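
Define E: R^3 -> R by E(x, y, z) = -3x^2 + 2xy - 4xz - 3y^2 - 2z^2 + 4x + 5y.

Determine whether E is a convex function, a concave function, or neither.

concave

E is quadratic, so its Hessian is the constant matrix H = [[-6, 2, -4], [2, -6, 0], [-4, 0, -4]].
Leading principal minors: -6, 32, -32.
Signs alternate −, +, − ⇒ H ≺ 0 ⇒ concave.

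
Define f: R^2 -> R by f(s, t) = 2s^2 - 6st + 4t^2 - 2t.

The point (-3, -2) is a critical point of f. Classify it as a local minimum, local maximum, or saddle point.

The Hessian of f is constant: H = [[4, -6], [-6, 8]].
det(H) = 4·8 − (-6)² = -4.
Since det(H) < 0, H is indefinite and the critical point is a saddle point.

saddle point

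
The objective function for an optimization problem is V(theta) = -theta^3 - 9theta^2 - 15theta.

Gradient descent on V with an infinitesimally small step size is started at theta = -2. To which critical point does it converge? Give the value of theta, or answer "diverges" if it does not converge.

-5

V'(theta) = -3(theta + 1)(theta + 5), so V'(-2) = 9.
Gradient descent moves in the -V' direction, i.e. theta is decreasing.
The nearest critical point in that direction is theta = -5, where V'' = 12 > 0 (a local minimum). The iterate converges there.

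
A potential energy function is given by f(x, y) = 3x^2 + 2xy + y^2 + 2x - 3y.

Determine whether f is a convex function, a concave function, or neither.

f is quadratic, so its Hessian is the constant matrix H = [[6, 2], [2, 2]].
det(H) = 8, tr(H) = 8.
det(H) > 0 and tr(H) > 0, so H is positive definite everywhere: convex.

convex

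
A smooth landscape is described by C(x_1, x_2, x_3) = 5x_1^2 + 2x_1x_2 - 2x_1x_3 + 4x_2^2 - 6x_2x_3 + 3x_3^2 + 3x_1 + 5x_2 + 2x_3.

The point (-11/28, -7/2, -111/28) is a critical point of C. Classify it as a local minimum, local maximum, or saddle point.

local minimum

The Hessian is constant: H = [[10, 2, -2], [2, 8, -6], [-2, -6, 6]].
Leading principal minors: Δ₁ = 10, Δ₂ = 76, Δ₃ = 112.
All leading minors are positive, so H is positive definite: a local minimum.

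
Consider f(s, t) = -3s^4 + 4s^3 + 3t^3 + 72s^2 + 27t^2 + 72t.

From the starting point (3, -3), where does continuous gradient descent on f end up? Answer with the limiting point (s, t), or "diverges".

(0, -2)

f is separable, so gradient descent decouples: s follows -∂f/∂s, t follows -∂f/∂t.
∂f/∂s = -12s(s - 4)(s + 3); at s=3 this is 216, so s decreases.
∂f/∂t = 9(t + 2)(t + 4); at t=-3 this is -9, so t increases.
s converges to its nearest critical value 0 (a local min of the s-part); t converges to -2. The iterate converges to (0, -2).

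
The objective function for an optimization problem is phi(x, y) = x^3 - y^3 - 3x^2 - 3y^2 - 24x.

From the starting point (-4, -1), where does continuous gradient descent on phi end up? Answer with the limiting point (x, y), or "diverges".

phi is separable, so gradient descent decouples: x follows -∂phi/∂x, y follows -∂phi/∂y.
∂phi/∂x = 3(x - 4)(x + 2); at x=-4 this is 48, so x decreases.
∂phi/∂y = -3y(y + 2); at y=-1 this is 3, so y decreases.
The x-coordinate has no critical point in that direction and runs off to infinity.

diverges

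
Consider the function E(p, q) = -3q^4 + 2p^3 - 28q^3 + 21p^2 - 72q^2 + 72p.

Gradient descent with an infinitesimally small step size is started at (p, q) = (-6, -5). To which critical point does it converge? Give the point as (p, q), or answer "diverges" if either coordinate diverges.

E is separable, so gradient descent decouples: p follows -∂E/∂p, q follows -∂E/∂q.
∂E/∂p = 6(p + 3)(p + 4); at p=-6 this is 36, so p decreases.
∂E/∂q = -12q(q + 3)(q + 4); at q=-5 this is 120, so q decreases.
The p-coordinate has no critical point in that direction and runs off to infinity.

diverges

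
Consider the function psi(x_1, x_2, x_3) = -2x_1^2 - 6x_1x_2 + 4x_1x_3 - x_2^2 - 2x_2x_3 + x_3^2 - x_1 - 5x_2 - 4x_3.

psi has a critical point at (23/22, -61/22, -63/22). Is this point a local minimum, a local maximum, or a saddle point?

saddle point

The Hessian is constant: H = [[-4, -6, 4], [-6, -2, -2], [4, -2, 2]].
Leading principal minors: Δ₁ = -4, Δ₂ = -28, Δ₃ = 88.
The minors fit neither the all-positive nor the alternating-sign pattern, so H is indefinite: a saddle point.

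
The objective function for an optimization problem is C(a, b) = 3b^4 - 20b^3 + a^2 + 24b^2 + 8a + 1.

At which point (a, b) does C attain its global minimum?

C(a,b) separates as P(a) + Q(b) + 1, so its minimum is min P + min Q + 1.
P'(a) = 2a + 8 vanishes at a ∈ {-4}; Q'(b) = 12b(b - 4)(b - 1) vanishes at b ∈ {0, 1, 4}.
Local minima of P (where P''>0): P(-4)=-16. Local minima of Q: Q(0)=0, Q(4)=-128.
So the global minimum of C is P(-4) + Q(4) + 1 = -16 − 128 + 1 = -143, attained at (-4, 4).

(-4, 4)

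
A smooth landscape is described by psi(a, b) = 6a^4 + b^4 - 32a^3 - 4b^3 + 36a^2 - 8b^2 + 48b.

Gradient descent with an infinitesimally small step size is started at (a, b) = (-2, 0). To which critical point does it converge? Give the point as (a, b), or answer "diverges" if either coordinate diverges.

psi is separable, so gradient descent decouples: a follows -∂psi/∂a, b follows -∂psi/∂b.
∂psi/∂a = 24a(a - 3)(a - 1); at a=-2 this is -720, so a increases.
∂psi/∂b = 4(b - 3)(b - 2)(b + 2); at b=0 this is 48, so b decreases.
a converges to its nearest critical value 0 (a local min of the a-part); b converges to -2. The iterate converges to (0, -2).

(0, -2)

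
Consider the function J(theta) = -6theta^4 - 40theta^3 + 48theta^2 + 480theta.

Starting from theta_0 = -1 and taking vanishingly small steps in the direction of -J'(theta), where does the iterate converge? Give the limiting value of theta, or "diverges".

-2

J'(theta) = -24(theta - 2)(theta + 2)(theta + 5), so J'(-1) = 288.
Gradient descent moves in the -J' direction, i.e. theta is decreasing.
The nearest critical point in that direction is theta = -2, where J'' = 288 > 0 (a local minimum). The iterate converges there.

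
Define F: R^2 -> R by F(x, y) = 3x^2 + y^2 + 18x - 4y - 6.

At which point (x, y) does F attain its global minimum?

(-3, 2)

F(x,y) separates as P(x) + Q(y) − 6, so its minimum is min P + min Q − 6.
P'(x) = 6x + 18 vanishes at x ∈ {-3}; Q'(y) = 2y - 4 vanishes at y ∈ {2}.
Local minima of P (where P''>0): P(-3)=-27. Local minima of Q: Q(2)=-4.
So the global minimum of F is P(-3) + Q(2) − 6 = -27 − 4 − 6 = -37, attained at (-3, 2).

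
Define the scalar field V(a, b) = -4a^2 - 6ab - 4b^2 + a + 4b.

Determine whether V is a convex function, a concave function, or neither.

V is quadratic, so its Hessian is the constant matrix H = [[-8, -6], [-6, -8]].
det(H) = 28, tr(H) = -16.
det(H) > 0 and tr(H) < 0, so H is negative definite everywhere: concave.

concave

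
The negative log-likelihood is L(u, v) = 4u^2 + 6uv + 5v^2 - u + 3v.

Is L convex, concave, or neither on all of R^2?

L is quadratic, so its Hessian is the constant matrix H = [[8, 6], [6, 10]].
det(H) = 44, tr(H) = 18.
det(H) > 0 and tr(H) > 0, so H is positive definite everywhere: convex.

convex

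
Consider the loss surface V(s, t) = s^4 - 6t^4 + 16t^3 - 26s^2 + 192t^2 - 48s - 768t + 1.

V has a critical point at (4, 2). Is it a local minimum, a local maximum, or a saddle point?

local minimum

The mixed partial ∂²V/∂s∂t is 0, so the Hessian at any point is diag(V_ss, V_tt) = diag(4(3s^2 - 13), 24(-3t^2 + 4t + 16)).
At (4, 2): H = diag(140, 288).
Both eigenvalues are positive, so H is positive definite: a local minimum.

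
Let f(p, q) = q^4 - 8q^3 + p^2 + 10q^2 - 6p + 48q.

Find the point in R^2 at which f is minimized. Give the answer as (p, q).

f(p,q) separates as A(p) + B(q), so its minimum is min A + min B.
A'(p) = 2p - 6 vanishes at p ∈ {3}; B'(q) = 4(q - 4)(q - 3)(q + 1) vanishes at q ∈ {-1, 3, 4}.
Local minima of A (where A''>0): A(3)=-9. Local minima of B: B(-1)=-29, B(4)=96.
So the global minimum of f is A(3) + B(-1) = -9 − 29 = -38, attained at (3, -1).

(3, -1)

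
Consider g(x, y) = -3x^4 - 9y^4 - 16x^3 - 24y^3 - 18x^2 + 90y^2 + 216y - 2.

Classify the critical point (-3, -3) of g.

local maximum

The mixed partial ∂²g/∂x∂y is 0, so the Hessian at any point is diag(g_xx, g_yy) = diag(-12(3x^2 + 8x + 3), 36(-3y^2 - 4y + 5)).
At (-3, -3): H = diag(-72, -360).
Both eigenvalues are negative, so H is negative definite: a local maximum.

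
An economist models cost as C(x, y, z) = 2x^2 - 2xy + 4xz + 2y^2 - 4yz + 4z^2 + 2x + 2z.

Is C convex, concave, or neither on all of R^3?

C is quadratic, so its Hessian is the constant matrix H = [[4, -2, 4], [-2, 4, -4], [4, -4, 8]].
Leading principal minors: 4, 12, 32.
All positive ⇒ H ≻ 0 ⇒ convex.

convex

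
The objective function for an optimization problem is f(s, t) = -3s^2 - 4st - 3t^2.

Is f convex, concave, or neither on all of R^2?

concave

f is quadratic, so its Hessian is the constant matrix H = [[-6, -4], [-4, -6]].
det(H) = 20, tr(H) = -12.
det(H) > 0 and tr(H) < 0, so H is negative definite everywhere: concave.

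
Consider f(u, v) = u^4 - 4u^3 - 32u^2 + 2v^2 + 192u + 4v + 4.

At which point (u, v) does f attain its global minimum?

f(u,v) separates as P(u) + Q(v) + 4, so its minimum is min P + min Q + 4.
P'(u) = 4(u - 4)(u - 3)(u + 4) vanishes at u ∈ {-4, 3, 4}; Q'(v) = 4v + 4 vanishes at v ∈ {-1}.
Local minima of P (where P''>0): P(-4)=-768, P(4)=256. Local minima of Q: Q(-1)=-2.
So the global minimum of f is P(-4) + Q(-1) + 4 = -768 − 2 + 4 = -766, attained at (-4, -1).

(-4, -1)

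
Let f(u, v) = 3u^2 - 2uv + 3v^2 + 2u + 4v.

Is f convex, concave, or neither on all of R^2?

f is quadratic, so its Hessian is the constant matrix H = [[6, -2], [-2, 6]].
det(H) = 32, tr(H) = 12.
det(H) > 0 and tr(H) > 0, so H is positive definite everywhere: convex.

convex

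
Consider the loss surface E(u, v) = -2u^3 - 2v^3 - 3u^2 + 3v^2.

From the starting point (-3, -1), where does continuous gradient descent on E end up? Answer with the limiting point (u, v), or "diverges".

(-1, 0)

E is separable, so gradient descent decouples: u follows -∂E/∂u, v follows -∂E/∂v.
∂E/∂u = -6u(u + 1); at u=-3 this is -36, so u increases.
∂E/∂v = -6v(v - 1); at v=-1 this is -12, so v increases.
u converges to its nearest critical value -1 (a local min of the u-part); v converges to 0. The iterate converges to (-1, 0).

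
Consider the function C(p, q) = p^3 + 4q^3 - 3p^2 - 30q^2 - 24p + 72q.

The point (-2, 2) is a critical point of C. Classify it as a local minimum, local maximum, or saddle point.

The mixed partial ∂²C/∂p∂q is 0, so the Hessian at any point is diag(C_pp, C_qq) = diag(6(p - 1), 12(2q - 5)).
At (-2, 2): H = diag(-18, -12).
Both eigenvalues are negative, so H is negative definite: a local maximum.

local maximum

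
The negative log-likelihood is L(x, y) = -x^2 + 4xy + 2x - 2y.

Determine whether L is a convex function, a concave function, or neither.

L is quadratic, so its Hessian is the constant matrix H = [[-2, 4], [4, 0]].
det(H) = -16, tr(H) = -2.
det(H) < 0, so H is indefinite: neither convex nor concave.

neither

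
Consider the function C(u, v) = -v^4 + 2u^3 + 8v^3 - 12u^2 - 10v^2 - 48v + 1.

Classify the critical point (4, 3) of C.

The mixed partial ∂²C/∂u∂v is 0, so the Hessian at any point is diag(C_uu, C_vv) = diag(12(u - 2), 4(-3v^2 + 12v - 5)).
At (4, 3): H = diag(24, 16).
Both eigenvalues are positive, so H is positive definite: a local minimum.

local minimum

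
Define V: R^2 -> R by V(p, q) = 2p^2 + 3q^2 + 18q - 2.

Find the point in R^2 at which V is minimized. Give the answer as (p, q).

V(p,q) separates as A(p) + B(q) − 2, so its minimum is min A + min B − 2.
A'(p) = 4p vanishes at p ∈ {0}; B'(q) = 6q + 18 vanishes at q ∈ {-3}.
Local minima of A (where A''>0): A(0)=0. Local minima of B: B(-3)=-27.
So the global minimum of V is A(0) + B(-3) − 2 = 0 − 27 − 2 = -29, attained at (0, -3).

(0, -3)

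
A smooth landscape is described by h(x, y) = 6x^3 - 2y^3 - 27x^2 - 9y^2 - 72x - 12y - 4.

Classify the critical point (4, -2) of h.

The mixed partial ∂²h/∂x∂y is 0, so the Hessian at any point is diag(h_xx, h_yy) = diag(18(2x - 3), -6(2y + 3)).
At (4, -2): H = diag(90, 6).
Both eigenvalues are positive, so H is positive definite: a local minimum.

local minimum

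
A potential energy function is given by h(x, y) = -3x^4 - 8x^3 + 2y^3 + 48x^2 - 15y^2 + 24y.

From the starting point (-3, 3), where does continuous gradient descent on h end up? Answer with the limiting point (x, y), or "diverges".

h is separable, so gradient descent decouples: x follows -∂h/∂x, y follows -∂h/∂y.
∂h/∂x = -12x(x - 2)(x + 4); at x=-3 this is -180, so x increases.
∂h/∂y = 6(y - 4)(y - 1); at y=3 this is -12, so y increases.
x converges to its nearest critical value 0 (a local min of the x-part); y converges to 4. The iterate converges to (0, 4).

(0, 4)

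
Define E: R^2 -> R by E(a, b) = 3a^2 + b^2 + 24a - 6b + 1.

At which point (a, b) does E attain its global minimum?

E(a,b) separates as P(a) + Q(b) + 1, so its minimum is min P + min Q + 1.
P'(a) = 6a + 24 vanishes at a ∈ {-4}; Q'(b) = 2b - 6 vanishes at b ∈ {3}.
Local minima of P (where P''>0): P(-4)=-48. Local minima of Q: Q(3)=-9.
So the global minimum of E is P(-4) + Q(3) + 1 = -48 − 9 + 1 = -56, attained at (-4, 3).

(-4, 3)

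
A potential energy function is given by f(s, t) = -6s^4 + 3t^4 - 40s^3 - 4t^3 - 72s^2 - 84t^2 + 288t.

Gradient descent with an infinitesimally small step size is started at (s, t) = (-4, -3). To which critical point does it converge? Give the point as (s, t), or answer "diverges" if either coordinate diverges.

diverges

f is separable, so gradient descent decouples: s follows -∂f/∂s, t follows -∂f/∂t.
∂f/∂s = -24s(s + 2)(s + 3); at s=-4 this is 192, so s decreases.
∂f/∂t = 12(t - 3)(t - 2)(t + 4); at t=-3 this is 360, so t decreases.
The s-coordinate has no critical point in that direction and runs off to infinity.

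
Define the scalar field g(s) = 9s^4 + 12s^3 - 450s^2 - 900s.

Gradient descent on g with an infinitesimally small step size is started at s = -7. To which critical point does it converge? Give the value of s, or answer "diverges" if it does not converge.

-5

g'(s) = 36(s - 5)(s + 1)(s + 5), so g'(-7) = -5184.
Gradient descent moves in the -g' direction, i.e. s is increasing.
The nearest critical point in that direction is s = -5, where g'' = 1440 > 0 (a local minimum). The iterate converges there.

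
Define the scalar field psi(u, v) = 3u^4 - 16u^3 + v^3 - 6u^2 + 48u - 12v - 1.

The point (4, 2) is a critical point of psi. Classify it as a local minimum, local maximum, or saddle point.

local minimum

The mixed partial ∂²psi/∂u∂v is 0, so the Hessian at any point is diag(psi_uu, psi_vv) = diag(12(3u^2 - 8u - 1), 6v).
At (4, 2): H = diag(180, 12).
Both eigenvalues are positive, so H is positive definite: a local minimum.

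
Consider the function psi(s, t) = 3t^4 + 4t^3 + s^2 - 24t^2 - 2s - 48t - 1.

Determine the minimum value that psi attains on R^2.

psi(s,t) separates as P(s) + Q(t) − 1, so its minimum is min P + min Q − 1.
P'(s) = 2s - 2 vanishes at s ∈ {1}; Q'(t) = 12(t - 2)(t + 1)(t + 2) vanishes at t ∈ {-2, -1, 2}.
Local minima of P (where P''>0): P(1)=-1. Local minima of Q: Q(-2)=16, Q(2)=-112.
So the global minimum of psi is P(1) + Q(2) − 1 = -1 − 112 − 1 = -114, attained at (1, 2).

-114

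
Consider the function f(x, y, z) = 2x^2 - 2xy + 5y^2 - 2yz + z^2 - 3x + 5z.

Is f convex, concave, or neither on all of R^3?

convex

f is quadratic, so its Hessian is the constant matrix H = [[4, -2, 0], [-2, 10, -2], [0, -2, 2]].
Leading principal minors: 4, 36, 56.
All positive ⇒ H ≻ 0 ⇒ convex.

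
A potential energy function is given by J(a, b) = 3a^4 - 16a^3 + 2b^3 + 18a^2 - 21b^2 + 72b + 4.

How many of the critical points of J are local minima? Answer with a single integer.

J separates as a function of a plus a function of b, so ∇J=0 decouples.
∂J/∂a = 12a(a - 3)(a - 1) = 0 at a ∈ {0, 1, 3}; ∂J/∂b = 6(b - 4)(b - 3) = 0 at b ∈ {3, 4}.
The Hessian is diagonal: diag(J_aa, J_bb). Second derivatives: J_aa(0)=36, J_aa(1)=-24, J_aa(3)=72; J_bb(3)=-6, J_bb(4)=6.
Local minima occur where both diagonal entries positive: (0, 4), (3, 4). Count: 2.

2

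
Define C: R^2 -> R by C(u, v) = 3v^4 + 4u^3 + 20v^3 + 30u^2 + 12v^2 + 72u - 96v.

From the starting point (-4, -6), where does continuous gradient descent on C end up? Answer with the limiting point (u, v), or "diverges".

diverges

C is separable, so gradient descent decouples: u follows -∂C/∂u, v follows -∂C/∂v.
∂C/∂u = 12(u + 2)(u + 3); at u=-4 this is 24, so u decreases.
∂C/∂v = 12(v - 1)(v + 2)(v + 4); at v=-6 this is -672, so v increases.
The u-coordinate has no critical point in that direction and runs off to infinity.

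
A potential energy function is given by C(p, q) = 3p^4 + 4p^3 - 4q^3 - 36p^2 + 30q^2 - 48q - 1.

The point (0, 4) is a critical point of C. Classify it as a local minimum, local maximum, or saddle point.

local maximum

The mixed partial ∂²C/∂p∂q is 0, so the Hessian at any point is diag(C_pp, C_qq) = diag(12(3p^2 + 2p - 6), 12(-2q + 5)).
At (0, 4): H = diag(-72, -36).
Both eigenvalues are negative, so H is negative definite: a local maximum.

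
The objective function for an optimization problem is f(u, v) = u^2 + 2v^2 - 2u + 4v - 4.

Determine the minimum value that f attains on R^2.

-7

f(u,v) separates as P(u) + Q(v) − 4, so its minimum is min P + min Q − 4.
P'(u) = 2u - 2 vanishes at u ∈ {1}; Q'(v) = 4v + 4 vanishes at v ∈ {-1}.
Local minima of P (where P''>0): P(1)=-1. Local minima of Q: Q(-1)=-2.
So the global minimum of f is P(1) + Q(-1) − 4 = -1 − 2 − 4 = -7, attained at (1, -1).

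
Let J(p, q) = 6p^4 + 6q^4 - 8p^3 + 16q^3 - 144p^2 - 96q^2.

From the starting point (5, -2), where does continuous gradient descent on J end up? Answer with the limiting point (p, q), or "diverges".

J is separable, so gradient descent decouples: p follows -∂J/∂p, q follows -∂J/∂q.
∂J/∂p = 24p(p - 4)(p + 3); at p=5 this is 960, so p decreases.
∂J/∂q = 24q(q - 2)(q + 4); at q=-2 this is 384, so q decreases.
p converges to its nearest critical value 4 (a local min of the p-part); q converges to -4. The iterate converges to (4, -4).

(4, -4)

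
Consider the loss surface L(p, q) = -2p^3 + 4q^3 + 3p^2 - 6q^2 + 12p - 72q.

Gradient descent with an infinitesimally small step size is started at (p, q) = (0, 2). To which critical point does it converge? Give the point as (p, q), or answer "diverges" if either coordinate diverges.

(-1, 3)

L is separable, so gradient descent decouples: p follows -∂L/∂p, q follows -∂L/∂q.
∂L/∂p = -6(p - 2)(p + 1); at p=0 this is 12, so p decreases.
∂L/∂q = 12(q - 3)(q + 2); at q=2 this is -48, so q increases.
p converges to its nearest critical value -1 (a local min of the p-part); q converges to 3. The iterate converges to (-1, 3).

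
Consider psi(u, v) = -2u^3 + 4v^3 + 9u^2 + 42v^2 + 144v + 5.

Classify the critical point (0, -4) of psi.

The mixed partial ∂²psi/∂u∂v is 0, so the Hessian at any point is diag(psi_uu, psi_vv) = diag(6(-2u + 3), 12(2v + 7)).
At (0, -4): H = diag(18, -12).
The eigenvalues have opposite signs, so H is indefinite: a saddle point.

saddle point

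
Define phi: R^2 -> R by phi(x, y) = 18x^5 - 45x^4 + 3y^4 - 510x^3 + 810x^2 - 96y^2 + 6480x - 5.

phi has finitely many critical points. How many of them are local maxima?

phi separates as a function of x plus a function of y, so ∇phi=0 decouples.
∂phi/∂x = 90(x - 4)(x - 3)(x + 2)(x + 3) = 0 at x ∈ {-3, -2, 3, 4}; ∂phi/∂y = 12y(y - 4)(y + 4) = 0 at y ∈ {-4, 0, 4}.
The Hessian is diagonal: diag(phi_xx, phi_yy). Second derivatives: phi_xx(-3)=-3780, phi_xx(-2)=2700, phi_xx(3)=-2700, phi_xx(4)=3780; phi_yy(-4)=384, phi_yy(0)=-192, phi_yy(4)=384.
Local maxima occur where both diagonal entries negative: (-3, 0), (3, 0). Count: 2.

2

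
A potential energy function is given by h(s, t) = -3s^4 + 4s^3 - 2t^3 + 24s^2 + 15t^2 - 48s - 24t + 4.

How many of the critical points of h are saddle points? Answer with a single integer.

3

h separates as a function of s plus a function of t, so ∇h=0 decouples.
∂h/∂s = -12(s - 2)(s - 1)(s + 2) = 0 at s ∈ {-2, 1, 2}; ∂h/∂t = -6(t - 4)(t - 1) = 0 at t ∈ {1, 4}.
The Hessian is diagonal: diag(h_ss, h_tt). Second derivatives: h_ss(-2)=-144, h_ss(1)=36, h_ss(2)=-48; h_tt(1)=18, h_tt(4)=-18.
Saddle points occur where the two diagonal entries have opposite signs: (-2, 1), (1, 4), (2, 1). Count: 3.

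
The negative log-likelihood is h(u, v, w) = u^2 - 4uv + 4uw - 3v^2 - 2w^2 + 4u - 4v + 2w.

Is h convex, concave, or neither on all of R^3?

neither

h is quadratic, so its Hessian is the constant matrix H = [[2, -4, 4], [-4, -6, 0], [4, 0, -4]].
Leading principal minors: 2, -28, 208.
Neither pattern holds ⇒ H is indefinite ⇒ neither convex nor concave.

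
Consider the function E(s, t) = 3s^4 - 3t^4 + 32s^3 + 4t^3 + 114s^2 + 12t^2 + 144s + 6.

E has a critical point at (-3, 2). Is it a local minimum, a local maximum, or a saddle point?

local maximum

The mixed partial ∂²E/∂s∂t is 0, so the Hessian at any point is diag(E_ss, E_tt) = diag(12(3s^2 + 16s + 19), 12(-3t^2 + 2t + 2)).
At (-3, 2): H = diag(-24, -72).
Both eigenvalues are negative, so H is negative definite: a local maximum.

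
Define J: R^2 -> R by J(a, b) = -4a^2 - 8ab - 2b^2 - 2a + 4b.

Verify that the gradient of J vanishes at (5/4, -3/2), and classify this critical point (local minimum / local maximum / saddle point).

∇J = (-8a - 8b - 2, -8a - 4b + 4); substituting (5/4, -3/2) gives ∇J = (0, 0), so (5/4, -3/2) is indeed a critical point.
The Hessian of J is constant: H = [[-8, -8], [-8, -4]].
det(H) = (-8)·(-4) − (-8)² = -32.
Since det(H) < 0, H is indefinite and the critical point is a saddle point.

saddle point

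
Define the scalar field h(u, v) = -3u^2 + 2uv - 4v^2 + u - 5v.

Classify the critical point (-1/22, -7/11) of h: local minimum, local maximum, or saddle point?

local maximum

The Hessian of h is constant: H = [[-6, 2], [2, -8]].
det(H) = (-6)·(-8) − 2² = 44.
det(H) > 0 and tr(H) = -14 < 0, so H is negative definite and the point is a local maximum.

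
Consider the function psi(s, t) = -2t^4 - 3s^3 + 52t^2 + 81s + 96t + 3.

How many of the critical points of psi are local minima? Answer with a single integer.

1

psi separates as a function of s plus a function of t, so ∇psi=0 decouples.
∂psi/∂s = -9(s - 3)(s + 3) = 0 at s ∈ {-3, 3}; ∂psi/∂t = -8(t - 4)(t + 1)(t + 3) = 0 at t ∈ {-3, -1, 4}.
The Hessian is diagonal: diag(psi_ss, psi_tt). Second derivatives: psi_ss(-3)=54, psi_ss(3)=-54; psi_tt(-3)=-112, psi_tt(-1)=80, psi_tt(4)=-280.
Local minima occur where both diagonal entries positive: (-3, -1). Count: 1.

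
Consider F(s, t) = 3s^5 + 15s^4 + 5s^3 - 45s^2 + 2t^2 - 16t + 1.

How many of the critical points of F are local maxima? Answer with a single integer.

F separates as a function of s plus a function of t, so ∇F=0 decouples.
∂F/∂s = 15s(s - 1)(s + 2)(s + 3) = 0 at s ∈ {-3, -2, 0, 1}; ∂F/∂t = 4(t - 4) = 0 at t ∈ {4}.
The Hessian is diagonal: diag(F_ss, F_tt). Second derivatives: F_ss(-3)=-180, F_ss(-2)=90, F_ss(0)=-90, F_ss(1)=180; F_tt(4)=4.
Local maxima occur where both diagonal entries negative: none. Count: 0.

0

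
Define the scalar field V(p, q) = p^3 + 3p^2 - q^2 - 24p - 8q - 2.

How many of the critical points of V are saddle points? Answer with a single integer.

V separates as a function of p plus a function of q, so ∇V=0 decouples.
∂V/∂p = 3(p - 2)(p + 4) = 0 at p ∈ {-4, 2}; ∂V/∂q = -2(q + 4) = 0 at q ∈ {-4}.
The Hessian is diagonal: diag(V_pp, V_qq). Second derivatives: V_pp(-4)=-18, V_pp(2)=18; V_qq(-4)=-2.
Saddle points occur where the two diagonal entries have opposite signs: (2, -4). Count: 1.

1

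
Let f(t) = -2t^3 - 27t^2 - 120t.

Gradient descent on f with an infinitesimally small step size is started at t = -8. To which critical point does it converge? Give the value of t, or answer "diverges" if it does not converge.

f'(t) = -6(t + 4)(t + 5), so f'(-8) = -72.
Gradient descent moves in the -f' direction, i.e. t is increasing.
The nearest critical point in that direction is t = -5, where f'' = 6 > 0 (a local minimum). The iterate converges there.

-5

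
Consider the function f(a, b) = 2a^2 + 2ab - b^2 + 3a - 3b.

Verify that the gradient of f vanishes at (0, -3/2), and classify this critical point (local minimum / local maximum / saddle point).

saddle point

∇f = (4a + 2b + 3, 2a - 2b - 3); substituting (0, -3/2) gives ∇f = (0, 0), so (0, -3/2) is indeed a critical point.
The Hessian of f is constant: H = [[4, 2], [2, -2]].
det(H) = 4·(-2) − 2² = -12.
Since det(H) < 0, H is indefinite and the critical point is a saddle point.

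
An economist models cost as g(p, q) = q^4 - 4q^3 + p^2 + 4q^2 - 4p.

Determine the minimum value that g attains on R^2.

g(p,q) separates as A(p) + B(q), so its minimum is min A + min B.
A'(p) = 2p - 4 vanishes at p ∈ {2}; B'(q) = 4q(q - 2)(q - 1) vanishes at q ∈ {0, 1, 2}.
Local minima of A (where A''>0): A(2)=-4. Local minima of B: B(0)=0, B(2)=0.
So the global minimum of g is A(2) + B(0) = -4 + 0 = -4, attained at (2, 0).

-4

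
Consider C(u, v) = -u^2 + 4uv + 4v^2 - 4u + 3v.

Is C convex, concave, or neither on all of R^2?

neither

C is quadratic, so its Hessian is the constant matrix H = [[-2, 4], [4, 8]].
det(H) = -32, tr(H) = 6.
det(H) < 0, so H is indefinite: neither convex nor concave.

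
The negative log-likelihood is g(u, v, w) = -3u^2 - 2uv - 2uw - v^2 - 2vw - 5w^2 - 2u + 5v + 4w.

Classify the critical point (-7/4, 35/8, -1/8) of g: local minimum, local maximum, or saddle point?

local maximum

The Hessian is constant: H = [[-6, -2, -2], [-2, -2, -2], [-2, -2, -10]].
Leading principal minors: Δ₁ = -6, Δ₂ = 8, Δ₃ = -64.
The minors alternate sign starting negative (−, +, −), so H is negative definite: a local maximum.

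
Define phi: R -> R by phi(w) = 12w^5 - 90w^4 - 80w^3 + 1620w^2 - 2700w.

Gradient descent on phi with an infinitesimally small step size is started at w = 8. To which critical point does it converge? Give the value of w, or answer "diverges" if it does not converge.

5

phi'(w) = 60(w - 5)(w - 3)(w - 1)(w + 3), so phi'(8) = 69300.
Gradient descent moves in the -phi' direction, i.e. w is decreasing.
The nearest critical point in that direction is w = 5, where phi'' = 3840 > 0 (a local minimum). The iterate converges there.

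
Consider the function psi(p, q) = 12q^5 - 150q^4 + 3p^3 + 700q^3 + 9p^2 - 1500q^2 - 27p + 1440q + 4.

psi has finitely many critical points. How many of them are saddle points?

psi separates as a function of p plus a function of q, so ∇psi=0 decouples.
∂psi/∂p = 9(p - 1)(p + 3) = 0 at p ∈ {-3, 1}; ∂psi/∂q = 60(q - 4)(q - 3)(q - 2)(q - 1) = 0 at q ∈ {1, 2, 3, 4}.
The Hessian is diagonal: diag(psi_pp, psi_qq). Second derivatives: psi_pp(-3)=-36, psi_pp(1)=36; psi_qq(1)=-360, psi_qq(2)=120, psi_qq(3)=-120, psi_qq(4)=360.
Saddle points occur where the two diagonal entries have opposite signs: (-3, 2), (-3, 4), (1, 1), (1, 3). Count: 4.

4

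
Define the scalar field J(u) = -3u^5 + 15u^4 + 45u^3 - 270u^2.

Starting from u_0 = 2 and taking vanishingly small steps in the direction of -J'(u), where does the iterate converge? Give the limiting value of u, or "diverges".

3

J'(u) = -15u(u - 4)(u - 3)(u + 3), so J'(2) = -300.
Gradient descent moves in the -J' direction, i.e. u is increasing.
The nearest critical point in that direction is u = 3, where J'' = 270 > 0 (a local minimum). The iterate converges there.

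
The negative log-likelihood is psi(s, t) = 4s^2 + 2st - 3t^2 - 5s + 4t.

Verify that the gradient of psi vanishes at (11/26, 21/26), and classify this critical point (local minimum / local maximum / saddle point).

saddle point

∇psi = (8s + 2t - 5, 2s - 6t + 4); substituting (11/26, 21/26) gives ∇psi = (0, 0), so (11/26, 21/26) is indeed a critical point.
The Hessian of psi is constant: H = [[8, 2], [2, -6]].
det(H) = 8·(-6) − 2² = -52.
Since det(H) < 0, H is indefinite and the critical point is a saddle point.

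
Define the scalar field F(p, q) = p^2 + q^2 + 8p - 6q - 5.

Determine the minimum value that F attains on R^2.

-30

F(p,q) separates as A(p) + B(q) − 5, so its minimum is min A + min B − 5.
A'(p) = 2p + 8 vanishes at p ∈ {-4}; B'(q) = 2q - 6 vanishes at q ∈ {3}.
Local minima of A (where A''>0): A(-4)=-16. Local minima of B: B(3)=-9.
So the global minimum of F is A(-4) + B(3) − 5 = -16 − 9 − 5 = -30, attained at (-4, 3).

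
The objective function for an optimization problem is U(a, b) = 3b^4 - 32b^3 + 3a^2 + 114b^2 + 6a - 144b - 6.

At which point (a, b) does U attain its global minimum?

U(a,b) separates as P(a) + Q(b) − 6, so its minimum is min P + min Q − 6.
P'(a) = 6a + 6 vanishes at a ∈ {-1}; Q'(b) = 12(b - 4)(b - 3)(b - 1) vanishes at b ∈ {1, 3, 4}.
Local minima of P (where P''>0): P(-1)=-3. Local minima of Q: Q(1)=-59, Q(4)=-32.
So the global minimum of U is P(-1) + Q(1) − 6 = -3 − 59 − 6 = -68, attained at (-1, 1).

(-1, 1)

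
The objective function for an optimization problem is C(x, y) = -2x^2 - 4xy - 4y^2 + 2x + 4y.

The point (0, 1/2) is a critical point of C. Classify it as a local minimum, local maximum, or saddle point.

local maximum

The Hessian of C is constant: H = [[-4, -4], [-4, -8]].
det(H) = (-4)·(-8) − (-4)² = 16.
det(H) > 0 and tr(H) = -12 < 0, so H is negative definite and the point is a local maximum.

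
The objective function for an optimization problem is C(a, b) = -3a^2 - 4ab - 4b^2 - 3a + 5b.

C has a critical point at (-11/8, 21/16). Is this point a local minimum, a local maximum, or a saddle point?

local maximum

The Hessian of C is constant: H = [[-6, -4], [-4, -8]].
det(H) = (-6)·(-8) − (-4)² = 32.
det(H) > 0 and tr(H) = -14 < 0, so H is negative definite and the point is a local maximum.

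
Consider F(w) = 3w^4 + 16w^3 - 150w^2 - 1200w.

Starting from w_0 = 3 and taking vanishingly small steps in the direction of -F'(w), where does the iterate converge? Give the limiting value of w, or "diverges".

5

F'(w) = 12(w - 5)(w + 4)(w + 5), so F'(3) = -1344.
Gradient descent moves in the -F' direction, i.e. w is increasing.
The nearest critical point in that direction is w = 5, where F'' = 1080 > 0 (a local minimum). The iterate converges there.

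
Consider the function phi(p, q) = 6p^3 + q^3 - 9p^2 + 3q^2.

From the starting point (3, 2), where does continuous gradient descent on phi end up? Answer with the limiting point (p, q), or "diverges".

phi is separable, so gradient descent decouples: p follows -∂phi/∂p, q follows -∂phi/∂q.
∂phi/∂p = 18p(p - 1); at p=3 this is 108, so p decreases.
∂phi/∂q = 3q(q + 2); at q=2 this is 24, so q decreases.
p converges to its nearest critical value 1 (a local min of the p-part); q converges to 0. The iterate converges to (1, 0).

(1, 0)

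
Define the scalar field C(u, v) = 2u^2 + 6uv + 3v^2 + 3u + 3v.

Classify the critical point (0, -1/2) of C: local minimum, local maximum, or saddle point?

The Hessian of C is constant: H = [[4, 6], [6, 6]].
det(H) = 4·6 − 6² = -12.
Since det(H) < 0, H is indefinite and the critical point is a saddle point.

saddle point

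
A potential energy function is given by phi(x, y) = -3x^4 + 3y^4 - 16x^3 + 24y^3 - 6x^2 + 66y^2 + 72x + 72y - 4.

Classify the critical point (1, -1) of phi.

saddle point

The mixed partial ∂²phi/∂x∂y is 0, so the Hessian at any point is diag(phi_xx, phi_yy) = diag(-12(3x^2 + 8x + 1), 12(3y^2 + 12y + 11)).
At (1, -1): H = diag(-144, 24).
The eigenvalues have opposite signs, so H is indefinite: a saddle point.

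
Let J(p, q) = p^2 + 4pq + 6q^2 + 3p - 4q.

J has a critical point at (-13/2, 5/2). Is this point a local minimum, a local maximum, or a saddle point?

The Hessian of J is constant: H = [[2, 4], [4, 12]].
det(H) = 2·12 − 4² = 8.
det(H) > 0 and tr(H) = 14 > 0, so H is positive definite and the point is a local minimum.

local minimum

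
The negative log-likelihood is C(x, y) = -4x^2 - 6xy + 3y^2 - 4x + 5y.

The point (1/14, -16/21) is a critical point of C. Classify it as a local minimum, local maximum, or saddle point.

saddle point

The Hessian of C is constant: H = [[-8, -6], [-6, 6]].
det(H) = (-8)·6 − (-6)² = -84.
Since det(H) < 0, H is indefinite and the critical point is a saddle point.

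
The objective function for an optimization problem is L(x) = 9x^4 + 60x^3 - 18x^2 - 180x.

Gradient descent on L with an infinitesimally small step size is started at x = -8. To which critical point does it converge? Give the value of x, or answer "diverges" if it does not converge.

-5

L'(x) = 36(x - 1)(x + 1)(x + 5), so L'(-8) = -6804.
Gradient descent moves in the -L' direction, i.e. x is increasing.
The nearest critical point in that direction is x = -5, where L'' = 864 > 0 (a local minimum). The iterate converges there.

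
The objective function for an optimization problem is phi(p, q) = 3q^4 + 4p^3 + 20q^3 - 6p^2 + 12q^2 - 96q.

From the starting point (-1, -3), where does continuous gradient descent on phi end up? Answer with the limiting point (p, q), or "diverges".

phi is separable, so gradient descent decouples: p follows -∂phi/∂p, q follows -∂phi/∂q.
∂phi/∂p = 12p(p - 1); at p=-1 this is 24, so p decreases.
∂phi/∂q = 12(q - 1)(q + 2)(q + 4); at q=-3 this is 48, so q decreases.
The p-coordinate has no critical point in that direction and runs off to infinity.

diverges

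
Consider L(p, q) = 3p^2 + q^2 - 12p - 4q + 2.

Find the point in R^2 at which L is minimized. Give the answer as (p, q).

L(p,q) separates as A(p) + B(q) + 2, so its minimum is min A + min B + 2.
A'(p) = 6p - 12 vanishes at p ∈ {2}; B'(q) = 2q - 4 vanishes at q ∈ {2}.
Local minima of A (where A''>0): A(2)=-12. Local minima of B: B(2)=-4.
So the global minimum of L is A(2) + B(2) + 2 = -12 − 4 + 2 = -14, attained at (2, 2).

(2, 2)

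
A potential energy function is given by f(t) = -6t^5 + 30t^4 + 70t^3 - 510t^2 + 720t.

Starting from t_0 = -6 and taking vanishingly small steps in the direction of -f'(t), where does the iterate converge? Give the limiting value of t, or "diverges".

-3

f'(t) = -30(t - 4)(t - 2)(t - 1)(t + 3), so f'(-6) = -50400.
Gradient descent moves in the -f' direction, i.e. t is increasing.
The nearest critical point in that direction is t = -3, where f'' = 4200 > 0 (a local minimum). The iterate converges there.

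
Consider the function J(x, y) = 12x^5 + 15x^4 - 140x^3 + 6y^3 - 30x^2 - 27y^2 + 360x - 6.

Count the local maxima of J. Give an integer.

2

J separates as a function of x plus a function of y, so ∇J=0 decouples.
∂J/∂x = 60(x - 2)(x - 1)(x + 1)(x + 3) = 0 at x ∈ {-3, -1, 1, 2}; ∂J/∂y = 18y(y - 3) = 0 at y ∈ {0, 3}.
The Hessian is diagonal: diag(J_xx, J_yy). Second derivatives: J_xx(-3)=-2400, J_xx(-1)=720, J_xx(1)=-480, J_xx(2)=900; J_yy(0)=-54, J_yy(3)=54.
Local maxima occur where both diagonal entries negative: (-3, 0), (1, 0). Count: 2.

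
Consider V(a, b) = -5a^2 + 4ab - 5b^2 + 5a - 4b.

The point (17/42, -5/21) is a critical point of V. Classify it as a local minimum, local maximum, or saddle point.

local maximum

The Hessian of V is constant: H = [[-10, 4], [4, -10]].
det(H) = (-10)·(-10) − 4² = 84.
det(H) > 0 and tr(H) = -20 < 0, so H is negative definite and the point is a local maximum.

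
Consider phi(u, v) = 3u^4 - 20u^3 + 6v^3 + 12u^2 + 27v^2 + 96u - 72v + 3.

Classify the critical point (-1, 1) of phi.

The mixed partial ∂²phi/∂u∂v is 0, so the Hessian at any point is diag(phi_uu, phi_vv) = diag(12(3u^2 - 10u + 2), 18(2v + 3)).
At (-1, 1): H = diag(180, 90).
Both eigenvalues are positive, so H is positive definite: a local minimum.

local minimum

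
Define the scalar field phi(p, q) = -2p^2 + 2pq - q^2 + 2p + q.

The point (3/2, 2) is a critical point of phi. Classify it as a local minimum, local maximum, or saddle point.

The Hessian of phi is constant: H = [[-4, 2], [2, -2]].
det(H) = (-4)·(-2) − 2² = 4.
det(H) > 0 and tr(H) = -6 < 0, so H is negative definite and the point is a local maximum.

local maximum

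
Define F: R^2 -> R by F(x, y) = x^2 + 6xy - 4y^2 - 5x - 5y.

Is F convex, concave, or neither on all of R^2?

F is quadratic, so its Hessian is the constant matrix H = [[2, 6], [6, -8]].
det(H) = -52, tr(H) = -6.
det(H) < 0, so H is indefinite: neither convex nor concave.

neither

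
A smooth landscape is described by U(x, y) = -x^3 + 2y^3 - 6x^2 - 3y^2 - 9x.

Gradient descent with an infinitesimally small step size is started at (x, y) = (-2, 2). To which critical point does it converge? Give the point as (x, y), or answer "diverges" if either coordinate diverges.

U is separable, so gradient descent decouples: x follows -∂U/∂x, y follows -∂U/∂y.
∂U/∂x = -3(x + 1)(x + 3); at x=-2 this is 3, so x decreases.
∂U/∂y = 6y(y - 1); at y=2 this is 12, so y decreases.
x converges to its nearest critical value -3 (a local min of the x-part); y converges to 1. The iterate converges to (-3, 1).

(-3, 1)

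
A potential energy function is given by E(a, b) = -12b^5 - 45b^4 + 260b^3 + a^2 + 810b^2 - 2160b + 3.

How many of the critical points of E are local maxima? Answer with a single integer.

E separates as a function of a plus a function of b, so ∇E=0 decouples.
∂E/∂a = 2a = 0 at a ∈ {0}; ∂E/∂b = -60(b - 3)(b - 1)(b + 3)(b + 4) = 0 at b ∈ {-4, -3, 1, 3}.
The Hessian is diagonal: diag(E_aa, E_bb). Second derivatives: E_aa(0)=2; E_bb(-4)=2100, E_bb(-3)=-1440, E_bb(1)=2400, E_bb(3)=-5040.
Local maxima occur where both diagonal entries negative: none. Count: 0.

0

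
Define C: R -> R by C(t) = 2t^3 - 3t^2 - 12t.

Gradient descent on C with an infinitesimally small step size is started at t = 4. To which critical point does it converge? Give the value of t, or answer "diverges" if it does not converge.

C'(t) = 6(t - 2)(t + 1), so C'(4) = 60.
Gradient descent moves in the -C' direction, i.e. t is decreasing.
The nearest critical point in that direction is t = 2, where C'' = 18 > 0 (a local minimum). The iterate converges there.

2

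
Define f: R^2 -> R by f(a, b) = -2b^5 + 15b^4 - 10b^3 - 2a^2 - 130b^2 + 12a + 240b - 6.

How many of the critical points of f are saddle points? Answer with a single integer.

f separates as a function of a plus a function of b, so ∇f=0 decouples.
∂f/∂a = -4(a - 3) = 0 at a ∈ {3}; ∂f/∂b = -10(b - 4)(b - 3)(b - 1)(b + 2) = 0 at b ∈ {-2, 1, 3, 4}.
The Hessian is diagonal: diag(f_aa, f_bb). Second derivatives: f_aa(3)=-4; f_bb(-2)=900, f_bb(1)=-180, f_bb(3)=100, f_bb(4)=-180.
Saddle points occur where the two diagonal entries have opposite signs: (3, -2), (3, 3). Count: 2.

2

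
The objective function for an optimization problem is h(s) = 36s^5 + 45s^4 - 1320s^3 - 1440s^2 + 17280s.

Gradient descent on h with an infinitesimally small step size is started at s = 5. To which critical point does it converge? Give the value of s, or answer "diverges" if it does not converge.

h'(s) = 180(s - 4)(s - 2)(s + 3)(s + 4), so h'(5) = 38880.
Gradient descent moves in the -h' direction, i.e. s is decreasing.
The nearest critical point in that direction is s = 4, where h'' = 20160 > 0 (a local minimum). The iterate converges there.

4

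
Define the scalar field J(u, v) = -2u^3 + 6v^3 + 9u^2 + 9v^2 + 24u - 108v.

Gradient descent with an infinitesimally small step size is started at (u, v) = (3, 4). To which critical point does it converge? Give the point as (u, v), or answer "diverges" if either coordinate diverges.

J is separable, so gradient descent decouples: u follows -∂J/∂u, v follows -∂J/∂v.
∂J/∂u = -6(u - 4)(u + 1); at u=3 this is 24, so u decreases.
∂J/∂v = 18(v - 2)(v + 3); at v=4 this is 252, so v decreases.
u converges to its nearest critical value -1 (a local min of the u-part); v converges to 2. The iterate converges to (-1, 2).

(-1, 2)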